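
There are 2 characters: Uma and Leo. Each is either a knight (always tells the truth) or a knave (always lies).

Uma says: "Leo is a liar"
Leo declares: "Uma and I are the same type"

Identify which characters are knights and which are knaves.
Uma is a knight.
Leo is a knave.

Verification:
- Uma (knight) says "Leo is a liar" - this is TRUE because Leo is a knave.
- Leo (knave) says "Uma and I are the same type" - this is FALSE (a lie) because Leo is a knave and Uma is a knight.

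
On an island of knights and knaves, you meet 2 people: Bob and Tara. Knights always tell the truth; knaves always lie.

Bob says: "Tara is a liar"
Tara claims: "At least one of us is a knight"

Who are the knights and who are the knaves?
Bob is a knave.
Tara is a knight.

Verification:
- Bob (knave) says "Tara is a liar" - this is FALSE (a lie) because Tara is a knight.
- Tara (knight) says "At least one of us is a knight" - this is TRUE because Tara is a knight.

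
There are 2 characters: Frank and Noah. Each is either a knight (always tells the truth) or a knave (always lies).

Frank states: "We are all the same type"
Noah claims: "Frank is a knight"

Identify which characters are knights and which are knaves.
Frank is a knight.
Noah is a knight.

Verification:
- Frank (knight) says "We are all the same type" - this is TRUE because Frank and Noah are knights.
- Noah (knight) says "Frank is a knight" - this is TRUE because Frank is a knight.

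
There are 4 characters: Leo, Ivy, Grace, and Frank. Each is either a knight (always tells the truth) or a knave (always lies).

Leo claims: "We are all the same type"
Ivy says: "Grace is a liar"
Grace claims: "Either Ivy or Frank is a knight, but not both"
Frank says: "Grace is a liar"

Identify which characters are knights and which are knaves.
Leo is a knave.
Ivy is a knight.
Grace is a knave.
Frank is a knight.

Verification:
- Leo (knave) says "We are all the same type" - this is FALSE (a lie) because Ivy and Frank are knights and Leo and Grace are knaves.
- Ivy (knight) says "Grace is a liar" - this is TRUE because Grace is a knave.
- Grace (knave) says "Either Ivy or Frank is a knight, but not both" - this is FALSE (a lie) because Ivy is a knight and Frank is a knight.
- Frank (knight) says "Grace is a liar" - this is TRUE because Grace is a knave.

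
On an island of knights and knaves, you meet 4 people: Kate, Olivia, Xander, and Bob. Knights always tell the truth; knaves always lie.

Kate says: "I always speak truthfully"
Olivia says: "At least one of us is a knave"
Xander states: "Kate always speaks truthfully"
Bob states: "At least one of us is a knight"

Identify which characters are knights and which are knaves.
Kate is a knave.
Olivia is a knight.
Xander is a knave.
Bob is a knight.

Verification:
- Kate (knave) says "I always speak truthfully" - this is FALSE (a lie) because Kate is a knave.
- Olivia (knight) says "At least one of us is a knave" - this is TRUE because Kate and Xander are knaves.
- Xander (knave) says "Kate always speaks truthfully" - this is FALSE (a lie) because Kate is a knave.
- Bob (knight) says "At least one of us is a knight" - this is TRUE because Olivia and Bob are knights.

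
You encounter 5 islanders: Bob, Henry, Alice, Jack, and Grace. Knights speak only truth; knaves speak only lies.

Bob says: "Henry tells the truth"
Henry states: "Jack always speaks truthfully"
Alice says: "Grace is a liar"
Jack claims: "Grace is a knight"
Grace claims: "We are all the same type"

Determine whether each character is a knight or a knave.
Bob is a knave.
Henry is a knave.
Alice is a knight.
Jack is a knave.
Grace is a knave.

Verification:
- Bob (knave) says "Henry tells the truth" - this is FALSE (a lie) because Henry is a knave.
- Henry (knave) says "Jack always speaks truthfully" - this is FALSE (a lie) because Jack is a knave.
- Alice (knight) says "Grace is a liar" - this is TRUE because Grace is a knave.
- Jack (knave) says "Grace is a knight" - this is FALSE (a lie) because Grace is a knave.
- Grace (knave) says "We are all the same type" - this is FALSE (a lie) because Alice is a knight and Bob, Henry, Jack, and Grace are knaves.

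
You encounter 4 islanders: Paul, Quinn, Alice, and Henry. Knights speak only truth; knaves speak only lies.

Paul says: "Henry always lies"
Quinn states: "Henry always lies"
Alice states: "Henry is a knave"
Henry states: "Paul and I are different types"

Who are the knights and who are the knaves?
Paul is a knave.
Quinn is a knave.
Alice is a knave.
Henry is a knight.

Verification:
- Paul (knave) says "Henry always lies" - this is FALSE (a lie) because Henry is a knight.
- Quinn (knave) says "Henry always lies" - this is FALSE (a lie) because Henry is a knight.
- Alice (knave) says "Henry is a knave" - this is FALSE (a lie) because Henry is a knight.
- Henry (knight) says "Paul and I are different types" - this is TRUE because Henry is a knight and Paul is a knave.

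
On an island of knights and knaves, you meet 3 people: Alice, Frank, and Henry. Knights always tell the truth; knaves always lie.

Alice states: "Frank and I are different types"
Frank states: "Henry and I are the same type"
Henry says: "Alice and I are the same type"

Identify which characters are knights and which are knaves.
Alice is a knight.
Frank is a knave.
Henry is a knight.

Verification:
- Alice (knight) says "Frank and I are different types" - this is TRUE because Alice is a knight and Frank is a knave.
- Frank (knave) says "Henry and I are the same type" - this is FALSE (a lie) because Frank is a knave and Henry is a knight.
- Henry (knight) says "Alice and I are the same type" - this is TRUE because Henry is a knight and Alice is a knight.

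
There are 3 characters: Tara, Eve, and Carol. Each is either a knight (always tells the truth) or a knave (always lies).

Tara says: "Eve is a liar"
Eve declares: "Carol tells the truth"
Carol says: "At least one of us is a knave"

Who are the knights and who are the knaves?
Tara is a knave.
Eve is a knight.
Carol is a knight.

Verification:
- Tara (knave) says "Eve is a liar" - this is FALSE (a lie) because Eve is a knight.
- Eve (knight) says "Carol tells the truth" - this is TRUE because Carol is a knight.
- Carol (knight) says "At least one of us is a knave" - this is TRUE because Tara is a knave.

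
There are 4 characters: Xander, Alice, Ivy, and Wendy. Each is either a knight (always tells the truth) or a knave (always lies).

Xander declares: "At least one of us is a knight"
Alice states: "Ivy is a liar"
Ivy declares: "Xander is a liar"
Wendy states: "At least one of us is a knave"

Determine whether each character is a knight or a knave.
Xander is a knight.
Alice is a knight.
Ivy is a knave.
Wendy is a knight.

Verification:
- Xander (knight) says "At least one of us is a knight" - this is TRUE because Xander, Alice, and Wendy are knights.
- Alice (knight) says "Ivy is a liar" - this is TRUE because Ivy is a knave.
- Ivy (knave) says "Xander is a liar" - this is FALSE (a lie) because Xander is a knight.
- Wendy (knight) says "At least one of us is a knave" - this is TRUE because Ivy is a knave.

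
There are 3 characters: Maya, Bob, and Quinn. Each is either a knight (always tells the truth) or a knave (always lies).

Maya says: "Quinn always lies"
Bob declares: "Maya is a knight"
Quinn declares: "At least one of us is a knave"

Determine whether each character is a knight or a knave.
Maya is a knave.
Bob is a knave.
Quinn is a knight.

Verification:
- Maya (knave) says "Quinn always lies" - this is FALSE (a lie) because Quinn is a knight.
- Bob (knave) says "Maya is a knight" - this is FALSE (a lie) because Maya is a knave.
- Quinn (knight) says "At least one of us is a knave" - this is TRUE because Maya and Bob are knaves.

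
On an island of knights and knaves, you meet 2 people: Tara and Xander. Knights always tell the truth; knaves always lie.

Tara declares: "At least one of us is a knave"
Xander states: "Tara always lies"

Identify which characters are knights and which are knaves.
Tara is a knight.
Xander is a knave.

Verification:
- Tara (knight) says "At least one of us is a knave" - this is TRUE because Xander is a knave.
- Xander (knave) says "Tara always lies" - this is FALSE (a lie) because Tara is a knight.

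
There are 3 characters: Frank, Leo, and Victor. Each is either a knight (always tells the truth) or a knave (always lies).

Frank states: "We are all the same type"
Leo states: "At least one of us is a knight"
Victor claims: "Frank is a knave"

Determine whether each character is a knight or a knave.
Frank is a knave.
Leo is a knight.
Victor is a knight.

Verification:
- Frank (knave) says "We are all the same type" - this is FALSE (a lie) because Leo and Victor are knights and Frank is a knave.
- Leo (knight) says "At least one of us is a knight" - this is TRUE because Leo and Victor are knights.
- Victor (knight) says "Frank is a knave" - this is TRUE because Frank is a knave.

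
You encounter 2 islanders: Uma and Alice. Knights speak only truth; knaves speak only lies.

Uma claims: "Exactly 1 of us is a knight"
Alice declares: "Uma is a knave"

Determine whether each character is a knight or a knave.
Uma is a knight.
Alice is a knave.

Verification:
- Uma (knight) says "Exactly 1 of us is a knight" - this is TRUE because there are 1 knights.
- Alice (knave) says "Uma is a knave" - this is FALSE (a lie) because Uma is a knight.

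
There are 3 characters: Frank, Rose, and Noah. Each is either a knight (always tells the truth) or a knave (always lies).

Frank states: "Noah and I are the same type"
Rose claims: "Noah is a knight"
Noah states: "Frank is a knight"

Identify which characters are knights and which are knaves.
Frank is a knight.
Rose is a knight.
Noah is a knight.

Verification:
- Frank (knight) says "Noah and I are the same type" - this is TRUE because Frank is a knight and Noah is a knight.
- Rose (knight) says "Noah is a knight" - this is TRUE because Noah is a knight.
- Noah (knight) says "Frank is a knight" - this is TRUE because Frank is a knight.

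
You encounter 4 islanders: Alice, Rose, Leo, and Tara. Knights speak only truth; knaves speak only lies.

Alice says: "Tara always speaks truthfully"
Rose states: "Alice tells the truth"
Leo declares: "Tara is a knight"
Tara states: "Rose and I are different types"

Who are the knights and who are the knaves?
Alice is a knave.
Rose is a knave.
Leo is a knave.
Tara is a knave.

Verification:
- Alice (knave) says "Tara always speaks truthfully" - this is FALSE (a lie) because Tara is a knave.
- Rose (knave) says "Alice tells the truth" - this is FALSE (a lie) because Alice is a knave.
- Leo (knave) says "Tara is a knight" - this is FALSE (a lie) because Tara is a knave.
- Tara (knave) says "Rose and I are different types" - this is FALSE (a lie) because Tara is a knave and Rose is a knave.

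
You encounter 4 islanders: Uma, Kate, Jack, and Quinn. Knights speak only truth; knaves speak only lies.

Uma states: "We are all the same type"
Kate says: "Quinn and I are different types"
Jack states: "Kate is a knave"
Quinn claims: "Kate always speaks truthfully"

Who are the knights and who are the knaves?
Uma is a knave.
Kate is a knave.
Jack is a knight.
Quinn is a knave.

Verification:
- Uma (knave) says "We are all the same type" - this is FALSE (a lie) because Jack is a knight and Uma, Kate, and Quinn are knaves.
- Kate (knave) says "Quinn and I are different types" - this is FALSE (a lie) because Kate is a knave and Quinn is a knave.
- Jack (knight) says "Kate is a knave" - this is TRUE because Kate is a knave.
- Quinn (knave) says "Kate always speaks truthfully" - this is FALSE (a lie) because Kate is a knave.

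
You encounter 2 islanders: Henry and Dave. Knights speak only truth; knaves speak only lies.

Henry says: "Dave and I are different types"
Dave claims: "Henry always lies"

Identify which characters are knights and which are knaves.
Henry is a knight.
Dave is a knave.

Verification:
- Henry (knight) says "Dave and I are different types" - this is TRUE because Henry is a knight and Dave is a knave.
- Dave (knave) says "Henry always lies" - this is FALSE (a lie) because Henry is a knight.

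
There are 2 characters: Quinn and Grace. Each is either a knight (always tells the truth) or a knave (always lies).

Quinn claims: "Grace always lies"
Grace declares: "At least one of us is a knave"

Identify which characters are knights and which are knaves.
Quinn is a knave.
Grace is a knight.

Verification:
- Quinn (knave) says "Grace always lies" - this is FALSE (a lie) because Grace is a knight.
- Grace (knight) says "At least one of us is a knave" - this is TRUE because Quinn is a knave.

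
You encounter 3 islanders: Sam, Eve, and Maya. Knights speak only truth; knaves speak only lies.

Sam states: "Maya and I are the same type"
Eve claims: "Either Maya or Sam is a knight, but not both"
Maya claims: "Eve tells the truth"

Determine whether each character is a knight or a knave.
Sam is a knave.
Eve is a knight.
Maya is a knight.

Verification:
- Sam (knave) says "Maya and I are the same type" - this is FALSE (a lie) because Sam is a knave and Maya is a knight.
- Eve (knight) says "Either Maya or Sam is a knight, but not both" - this is TRUE because Maya is a knight and Sam is a knave.
- Maya (knight) says "Eve tells the truth" - this is TRUE because Eve is a knight.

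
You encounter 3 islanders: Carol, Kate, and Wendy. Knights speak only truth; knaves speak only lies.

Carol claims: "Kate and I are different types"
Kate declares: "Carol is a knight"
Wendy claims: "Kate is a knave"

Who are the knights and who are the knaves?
Carol is a knave.
Kate is a knave.
Wendy is a knight.

Verification:
- Carol (knave) says "Kate and I are different types" - this is FALSE (a lie) because Carol is a knave and Kate is a knave.
- Kate (knave) says "Carol is a knight" - this is FALSE (a lie) because Carol is a knave.
- Wendy (knight) says "Kate is a knave" - this is TRUE because Kate is a knave.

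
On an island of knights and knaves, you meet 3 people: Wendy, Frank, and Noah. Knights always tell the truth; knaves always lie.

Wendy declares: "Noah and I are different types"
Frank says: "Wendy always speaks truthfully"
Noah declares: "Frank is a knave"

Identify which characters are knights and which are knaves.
Wendy is a knight.
Frank is a knight.
Noah is a knave.

Verification:
- Wendy (knight) says "Noah and I are different types" - this is TRUE because Wendy is a knight and Noah is a knave.
- Frank (knight) says "Wendy always speaks truthfully" - this is TRUE because Wendy is a knight.
- Noah (knave) says "Frank is a knave" - this is FALSE (a lie) because Frank is a knight.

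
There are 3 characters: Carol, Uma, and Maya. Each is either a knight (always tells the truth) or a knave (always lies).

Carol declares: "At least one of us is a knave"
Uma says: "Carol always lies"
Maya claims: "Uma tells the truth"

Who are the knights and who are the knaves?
Carol is a knight.
Uma is a knave.
Maya is a knave.

Verification:
- Carol (knight) says "At least one of us is a knave" - this is TRUE because Uma and Maya are knaves.
- Uma (knave) says "Carol always lies" - this is FALSE (a lie) because Carol is a knight.
- Maya (knave) says "Uma tells the truth" - this is FALSE (a lie) because Uma is a knave.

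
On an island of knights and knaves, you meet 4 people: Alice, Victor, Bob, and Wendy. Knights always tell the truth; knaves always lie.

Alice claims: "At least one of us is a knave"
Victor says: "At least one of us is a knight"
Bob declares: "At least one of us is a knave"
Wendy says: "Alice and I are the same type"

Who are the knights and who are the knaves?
Alice is a knight.
Victor is a knight.
Bob is a knight.
Wendy is a knave.

Verification:
- Alice (knight) says "At least one of us is a knave" - this is TRUE because Wendy is a knave.
- Victor (knight) says "At least one of us is a knight" - this is TRUE because Alice, Victor, and Bob are knights.
- Bob (knight) says "At least one of us is a knave" - this is TRUE because Wendy is a knave.
- Wendy (knave) says "Alice and I are the same type" - this is FALSE (a lie) because Wendy is a knave and Alice is a knight.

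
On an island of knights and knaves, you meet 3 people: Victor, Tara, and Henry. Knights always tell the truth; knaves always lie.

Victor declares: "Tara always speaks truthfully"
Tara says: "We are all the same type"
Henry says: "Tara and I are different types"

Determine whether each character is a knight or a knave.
Victor is a knave.
Tara is a knave.
Henry is a knight.

Verification:
- Victor (knave) says "Tara always speaks truthfully" - this is FALSE (a lie) because Tara is a knave.
- Tara (knave) says "We are all the same type" - this is FALSE (a lie) because Henry is a knight and Victor and Tara are knaves.
- Henry (knight) says "Tara and I are different types" - this is TRUE because Henry is a knight and Tara is a knave.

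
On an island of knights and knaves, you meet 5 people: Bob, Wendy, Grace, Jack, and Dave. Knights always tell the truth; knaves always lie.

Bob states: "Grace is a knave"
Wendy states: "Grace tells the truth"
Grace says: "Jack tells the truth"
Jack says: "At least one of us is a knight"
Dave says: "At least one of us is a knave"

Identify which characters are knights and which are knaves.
Bob is a knave.
Wendy is a knight.
Grace is a knight.
Jack is a knight.
Dave is a knight.

Verification:
- Bob (knave) says "Grace is a knave" - this is FALSE (a lie) because Grace is a knight.
- Wendy (knight) says "Grace tells the truth" - this is TRUE because Grace is a knight.
- Grace (knight) says "Jack tells the truth" - this is TRUE because Jack is a knight.
- Jack (knight) says "At least one of us is a knight" - this is TRUE because Wendy, Grace, Jack, and Dave are knights.
- Dave (knight) says "At least one of us is a knave" - this is TRUE because Bob is a knave.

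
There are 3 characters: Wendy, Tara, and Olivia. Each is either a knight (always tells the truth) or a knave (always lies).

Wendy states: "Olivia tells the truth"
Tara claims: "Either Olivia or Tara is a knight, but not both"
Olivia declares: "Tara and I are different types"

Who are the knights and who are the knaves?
Wendy is a knave.
Tara is a knave.
Olivia is a knave.

Verification:
- Wendy (knave) says "Olivia tells the truth" - this is FALSE (a lie) because Olivia is a knave.
- Tara (knave) says "Either Olivia or Tara is a knight, but not both" - this is FALSE (a lie) because Olivia is a knave and Tara is a knave.
- Olivia (knave) says "Tara and I are different types" - this is FALSE (a lie) because Olivia is a knave and Tara is a knave.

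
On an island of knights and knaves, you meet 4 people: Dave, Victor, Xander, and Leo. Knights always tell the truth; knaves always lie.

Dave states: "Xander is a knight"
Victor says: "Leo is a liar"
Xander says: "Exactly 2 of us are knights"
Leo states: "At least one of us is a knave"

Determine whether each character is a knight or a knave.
Dave is a knave.
Victor is a knave.
Xander is a knave.
Leo is a knight.

Verification:
- Dave (knave) says "Xander is a knight" - this is FALSE (a lie) because Xander is a knave.
- Victor (knave) says "Leo is a liar" - this is FALSE (a lie) because Leo is a knight.
- Xander (knave) says "Exactly 2 of us are knights" - this is FALSE (a lie) because there are 1 knights.
- Leo (knight) says "At least one of us is a knave" - this is TRUE because Dave, Victor, and Xander are knaves.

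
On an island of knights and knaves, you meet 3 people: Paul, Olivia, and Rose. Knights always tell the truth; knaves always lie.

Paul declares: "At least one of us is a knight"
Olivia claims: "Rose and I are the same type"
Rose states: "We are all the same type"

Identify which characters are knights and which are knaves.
Paul is a knight.
Olivia is a knight.
Rose is a knight.

Verification:
- Paul (knight) says "At least one of us is a knight" - this is TRUE because Paul, Olivia, and Rose are knights.
- Olivia (knight) says "Rose and I are the same type" - this is TRUE because Olivia is a knight and Rose is a knight.
- Rose (knight) says "We are all the same type" - this is TRUE because Paul, Olivia, and Rose are knights.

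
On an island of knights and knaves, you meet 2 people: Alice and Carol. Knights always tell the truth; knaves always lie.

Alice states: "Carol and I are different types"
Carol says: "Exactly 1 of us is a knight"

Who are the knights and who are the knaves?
Alice is a knave.
Carol is a knave.

Verification:
- Alice (knave) says "Carol and I are different types" - this is FALSE (a lie) because Alice is a knave and Carol is a knave.
- Carol (knave) says "Exactly 1 of us is a knight" - this is FALSE (a lie) because there are 0 knights.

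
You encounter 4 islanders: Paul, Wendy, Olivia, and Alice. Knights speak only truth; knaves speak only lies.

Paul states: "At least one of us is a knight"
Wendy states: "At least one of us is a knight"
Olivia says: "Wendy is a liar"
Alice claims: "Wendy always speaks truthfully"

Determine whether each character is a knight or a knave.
Paul is a knight.
Wendy is a knight.
Olivia is a knave.
Alice is a knight.

Verification:
- Paul (knight) says "At least one of us is a knight" - this is TRUE because Paul, Wendy, and Alice are knights.
- Wendy (knight) says "At least one of us is a knight" - this is TRUE because Paul, Wendy, and Alice are knights.
- Olivia (knave) says "Wendy is a liar" - this is FALSE (a lie) because Wendy is a knight.
- Alice (knight) says "Wendy always speaks truthfully" - this is TRUE because Wendy is a knight.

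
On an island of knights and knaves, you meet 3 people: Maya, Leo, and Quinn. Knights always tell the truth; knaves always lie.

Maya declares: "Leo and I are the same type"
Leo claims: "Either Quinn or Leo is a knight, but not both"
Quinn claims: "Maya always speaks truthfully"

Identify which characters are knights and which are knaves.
Maya is a knave.
Leo is a knight.
Quinn is a knave.

Verification:
- Maya (knave) says "Leo and I are the same type" - this is FALSE (a lie) because Maya is a knave and Leo is a knight.
- Leo (knight) says "Either Quinn or Leo is a knight, but not both" - this is TRUE because Quinn is a knave and Leo is a knight.
- Quinn (knave) says "Maya always speaks truthfully" - this is FALSE (a lie) because Maya is a knave.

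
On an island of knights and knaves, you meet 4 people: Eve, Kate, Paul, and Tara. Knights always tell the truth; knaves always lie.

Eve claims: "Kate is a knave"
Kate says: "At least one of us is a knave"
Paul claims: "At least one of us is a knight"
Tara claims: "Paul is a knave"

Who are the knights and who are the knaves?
Eve is a knave.
Kate is a knight.
Paul is a knight.
Tara is a knave.

Verification:
- Eve (knave) says "Kate is a knave" - this is FALSE (a lie) because Kate is a knight.
- Kate (knight) says "At least one of us is a knave" - this is TRUE because Eve and Tara are knaves.
- Paul (knight) says "At least one of us is a knight" - this is TRUE because Kate and Paul are knights.
- Tara (knave) says "Paul is a knave" - this is FALSE (a lie) because Paul is a knight.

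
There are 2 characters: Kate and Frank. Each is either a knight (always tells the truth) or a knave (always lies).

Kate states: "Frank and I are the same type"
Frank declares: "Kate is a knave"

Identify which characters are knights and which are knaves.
Kate is a knave.
Frank is a knight.

Verification:
- Kate (knave) says "Frank and I are the same type" - this is FALSE (a lie) because Kate is a knave and Frank is a knight.
- Frank (knight) says "Kate is a knave" - this is TRUE because Kate is a knave.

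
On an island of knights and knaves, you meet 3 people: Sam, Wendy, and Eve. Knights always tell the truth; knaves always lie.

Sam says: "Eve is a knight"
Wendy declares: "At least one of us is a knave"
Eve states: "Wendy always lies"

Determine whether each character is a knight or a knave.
Sam is a knave.
Wendy is a knight.
Eve is a knave.

Verification:
- Sam (knave) says "Eve is a knight" - this is FALSE (a lie) because Eve is a knave.
- Wendy (knight) says "At least one of us is a knave" - this is TRUE because Sam and Eve are knaves.
- Eve (knave) says "Wendy always lies" - this is FALSE (a lie) because Wendy is a knight.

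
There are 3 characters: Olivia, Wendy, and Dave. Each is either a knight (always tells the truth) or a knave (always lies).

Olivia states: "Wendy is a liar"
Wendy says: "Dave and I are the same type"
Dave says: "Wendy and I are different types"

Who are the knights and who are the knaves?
Olivia is a knight.
Wendy is a knave.
Dave is a knight.

Verification:
- Olivia (knight) says "Wendy is a liar" - this is TRUE because Wendy is a knave.
- Wendy (knave) says "Dave and I are the same type" - this is FALSE (a lie) because Wendy is a knave and Dave is a knight.
- Dave (knight) says "Wendy and I are different types" - this is TRUE because Dave is a knight and Wendy is a knave.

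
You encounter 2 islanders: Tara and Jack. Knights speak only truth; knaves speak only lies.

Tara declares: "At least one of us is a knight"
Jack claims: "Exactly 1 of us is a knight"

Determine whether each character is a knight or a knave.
Tara is a knave.
Jack is a knave.

Verification:
- Tara (knave) says "At least one of us is a knight" - this is FALSE (a lie) because no one is a knight.
- Jack (knave) says "Exactly 1 of us is a knight" - this is FALSE (a lie) because there are 0 knights.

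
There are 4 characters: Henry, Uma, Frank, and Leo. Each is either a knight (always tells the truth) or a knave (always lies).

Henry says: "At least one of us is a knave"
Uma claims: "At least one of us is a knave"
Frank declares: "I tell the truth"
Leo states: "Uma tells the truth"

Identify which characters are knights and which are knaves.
Henry is a knight.
Uma is a knight.
Frank is a knave.
Leo is a knight.

Verification:
- Henry (knight) says "At least one of us is a knave" - this is TRUE because Frank is a knave.
- Uma (knight) says "At least one of us is a knave" - this is TRUE because Frank is a knave.
- Frank (knave) says "I tell the truth" - this is FALSE (a lie) because Frank is a knave.
- Leo (knight) says "Uma tells the truth" - this is TRUE because Uma is a knight.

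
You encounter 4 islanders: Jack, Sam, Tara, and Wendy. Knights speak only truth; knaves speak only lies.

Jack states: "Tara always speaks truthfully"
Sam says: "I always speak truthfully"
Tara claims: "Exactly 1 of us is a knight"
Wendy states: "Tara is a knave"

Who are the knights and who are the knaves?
Jack is a knave.
Sam is a knight.
Tara is a knave.
Wendy is a knight.

Verification:
- Jack (knave) says "Tara always speaks truthfully" - this is FALSE (a lie) because Tara is a knave.
- Sam (knight) says "I always speak truthfully" - this is TRUE because Sam is a knight.
- Tara (knave) says "Exactly 1 of us is a knight" - this is FALSE (a lie) because there are 2 knights.
- Wendy (knight) says "Tara is a knave" - this is TRUE because Tara is a knave.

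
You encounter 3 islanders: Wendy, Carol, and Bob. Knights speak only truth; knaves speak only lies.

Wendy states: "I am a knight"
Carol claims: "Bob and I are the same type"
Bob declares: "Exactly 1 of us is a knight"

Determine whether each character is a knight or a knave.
Wendy is a knave.
Carol is a knave.
Bob is a knight.

Verification:
- Wendy (knave) says "I am a knight" - this is FALSE (a lie) because Wendy is a knave.
- Carol (knave) says "Bob and I are the same type" - this is FALSE (a lie) because Carol is a knave and Bob is a knight.
- Bob (knight) says "Exactly 1 of us is a knight" - this is TRUE because there are 1 knights.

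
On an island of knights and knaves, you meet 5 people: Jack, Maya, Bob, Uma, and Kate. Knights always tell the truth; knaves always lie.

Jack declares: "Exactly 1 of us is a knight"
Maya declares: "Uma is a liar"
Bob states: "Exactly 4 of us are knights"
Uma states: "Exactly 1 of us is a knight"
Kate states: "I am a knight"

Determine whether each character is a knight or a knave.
Jack is a knave.
Maya is a knight.
Bob is a knave.
Uma is a knave.
Kate is a knight.

Verification:
- Jack (knave) says "Exactly 1 of us is a knight" - this is FALSE (a lie) because there are 2 knights.
- Maya (knight) says "Uma is a liar" - this is TRUE because Uma is a knave.
- Bob (knave) says "Exactly 4 of us are knights" - this is FALSE (a lie) because there are 2 knights.
- Uma (knave) says "Exactly 1 of us is a knight" - this is FALSE (a lie) because there are 2 knights.
- Kate (knight) says "I am a knight" - this is TRUE because Kate is a knight.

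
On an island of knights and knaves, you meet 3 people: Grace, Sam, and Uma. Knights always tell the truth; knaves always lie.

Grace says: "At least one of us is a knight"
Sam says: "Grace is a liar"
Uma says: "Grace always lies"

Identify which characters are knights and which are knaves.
Grace is a knight.
Sam is a knave.
Uma is a knave.

Verification:
- Grace (knight) says "At least one of us is a knight" - this is TRUE because Grace is a knight.
- Sam (knave) says "Grace is a liar" - this is FALSE (a lie) because Grace is a knight.
- Uma (knave) says "Grace always lies" - this is FALSE (a lie) because Grace is a knight.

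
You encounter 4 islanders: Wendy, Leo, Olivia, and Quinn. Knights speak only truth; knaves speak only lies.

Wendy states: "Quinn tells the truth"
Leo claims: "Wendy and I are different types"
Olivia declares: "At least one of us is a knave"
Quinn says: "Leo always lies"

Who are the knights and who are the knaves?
Wendy is a knave.
Leo is a knight.
Olivia is a knight.
Quinn is a knave.

Verification:
- Wendy (knave) says "Quinn tells the truth" - this is FALSE (a lie) because Quinn is a knave.
- Leo (knight) says "Wendy and I are different types" - this is TRUE because Leo is a knight and Wendy is a knave.
- Olivia (knight) says "At least one of us is a knave" - this is TRUE because Wendy and Quinn are knaves.
- Quinn (knave) says "Leo always lies" - this is FALSE (a lie) because Leo is a knight.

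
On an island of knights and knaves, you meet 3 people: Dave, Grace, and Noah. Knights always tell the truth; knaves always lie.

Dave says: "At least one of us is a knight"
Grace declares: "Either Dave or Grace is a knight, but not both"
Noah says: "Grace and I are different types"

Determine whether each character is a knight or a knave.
Dave is a knave.
Grace is a knave.
Noah is a knave.

Verification:
- Dave (knave) says "At least one of us is a knight" - this is FALSE (a lie) because no one is a knight.
- Grace (knave) says "Either Dave or Grace is a knight, but not both" - this is FALSE (a lie) because Dave is a knave and Grace is a knave.
- Noah (knave) says "Grace and I are different types" - this is FALSE (a lie) because Noah is a knave and Grace is a knave.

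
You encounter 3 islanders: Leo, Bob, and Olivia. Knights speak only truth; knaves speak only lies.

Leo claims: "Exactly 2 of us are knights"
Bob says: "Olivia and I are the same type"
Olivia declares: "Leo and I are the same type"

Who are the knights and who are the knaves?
Leo is a knight.
Bob is a knave.
Olivia is a knight.

Verification:
- Leo (knight) says "Exactly 2 of us are knights" - this is TRUE because there are 2 knights.
- Bob (knave) says "Olivia and I are the same type" - this is FALSE (a lie) because Bob is a knave and Olivia is a knight.
- Olivia (knight) says "Leo and I are the same type" - this is TRUE because Olivia is a knight and Leo is a knight.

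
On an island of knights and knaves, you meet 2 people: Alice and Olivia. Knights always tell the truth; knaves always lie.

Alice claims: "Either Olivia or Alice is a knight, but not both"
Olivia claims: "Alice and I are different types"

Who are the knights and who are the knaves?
Alice is a knave.
Olivia is a knave.

Verification:
- Alice (knave) says "Either Olivia or Alice is a knight, but not both" - this is FALSE (a lie) because Olivia is a knave and Alice is a knave.
- Olivia (knave) says "Alice and I are different types" - this is FALSE (a lie) because Olivia is a knave and Alice is a knave.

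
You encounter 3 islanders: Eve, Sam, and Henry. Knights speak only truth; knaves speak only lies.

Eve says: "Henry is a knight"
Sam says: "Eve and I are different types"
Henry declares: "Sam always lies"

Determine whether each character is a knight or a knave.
Eve is a knave.
Sam is a knight.
Henry is a knave.

Verification:
- Eve (knave) says "Henry is a knight" - this is FALSE (a lie) because Henry is a knave.
- Sam (knight) says "Eve and I are different types" - this is TRUE because Sam is a knight and Eve is a knave.
- Henry (knave) says "Sam always lies" - this is FALSE (a lie) because Sam is a knight.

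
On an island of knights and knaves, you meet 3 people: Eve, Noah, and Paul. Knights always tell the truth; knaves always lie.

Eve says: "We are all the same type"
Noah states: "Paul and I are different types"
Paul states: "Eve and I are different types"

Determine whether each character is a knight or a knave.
Eve is a knave.
Noah is a knight.
Paul is a knave.

Verification:
- Eve (knave) says "We are all the same type" - this is FALSE (a lie) because Noah is a knight and Eve and Paul are knaves.
- Noah (knight) says "Paul and I are different types" - this is TRUE because Noah is a knight and Paul is a knave.
- Paul (knave) says "Eve and I are different types" - this is FALSE (a lie) because Paul is a knave and Eve is a knave.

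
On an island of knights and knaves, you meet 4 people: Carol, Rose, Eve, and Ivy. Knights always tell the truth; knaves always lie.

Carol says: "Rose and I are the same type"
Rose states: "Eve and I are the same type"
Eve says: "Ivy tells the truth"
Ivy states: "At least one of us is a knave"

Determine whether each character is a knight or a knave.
Carol is a knave.
Rose is a knight.
Eve is a knight.
Ivy is a knight.

Verification:
- Carol (knave) says "Rose and I are the same type" - this is FALSE (a lie) because Carol is a knave and Rose is a knight.
- Rose (knight) says "Eve and I are the same type" - this is TRUE because Rose is a knight and Eve is a knight.
- Eve (knight) says "Ivy tells the truth" - this is TRUE because Ivy is a knight.
- Ivy (knight) says "At least one of us is a knave" - this is TRUE because Carol is a knave.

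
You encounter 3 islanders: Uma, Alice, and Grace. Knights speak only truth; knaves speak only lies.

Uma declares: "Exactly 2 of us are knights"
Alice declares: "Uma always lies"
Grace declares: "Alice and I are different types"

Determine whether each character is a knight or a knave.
Uma is a knight.
Alice is a knave.
Grace is a knight.

Verification:
- Uma (knight) says "Exactly 2 of us are knights" - this is TRUE because there are 2 knights.
- Alice (knave) says "Uma always lies" - this is FALSE (a lie) because Uma is a knight.
- Grace (knight) says "Alice and I are different types" - this is TRUE because Grace is a knight and Alice is a knave.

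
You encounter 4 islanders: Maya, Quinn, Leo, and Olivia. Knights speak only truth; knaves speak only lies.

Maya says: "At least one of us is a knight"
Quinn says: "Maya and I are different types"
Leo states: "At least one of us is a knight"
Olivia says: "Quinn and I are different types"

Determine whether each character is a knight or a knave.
Maya is a knave.
Quinn is a knave.
Leo is a knave.
Olivia is a knave.

Verification:
- Maya (knave) says "At least one of us is a knight" - this is FALSE (a lie) because no one is a knight.
- Quinn (knave) says "Maya and I are different types" - this is FALSE (a lie) because Quinn is a knave and Maya is a knave.
- Leo (knave) says "At least one of us is a knight" - this is FALSE (a lie) because no one is a knight.
- Olivia (knave) says "Quinn and I are different types" - this is FALSE (a lie) because Olivia is a knave and Quinn is a knave.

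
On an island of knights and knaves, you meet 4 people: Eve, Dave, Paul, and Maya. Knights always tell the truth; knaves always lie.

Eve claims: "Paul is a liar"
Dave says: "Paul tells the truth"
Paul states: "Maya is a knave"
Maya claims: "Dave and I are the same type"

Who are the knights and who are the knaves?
Eve is a knave.
Dave is a knight.
Paul is a knight.
Maya is a knave.

Verification:
- Eve (knave) says "Paul is a liar" - this is FALSE (a lie) because Paul is a knight.
- Dave (knight) says "Paul tells the truth" - this is TRUE because Paul is a knight.
- Paul (knight) says "Maya is a knave" - this is TRUE because Maya is a knave.
- Maya (knave) says "Dave and I are the same type" - this is FALSE (a lie) because Maya is a knave and Dave is a knight.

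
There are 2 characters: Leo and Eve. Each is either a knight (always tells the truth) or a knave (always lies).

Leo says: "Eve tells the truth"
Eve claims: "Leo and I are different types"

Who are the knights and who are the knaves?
Leo is a knave.
Eve is a knave.

Verification:
- Leo (knave) says "Eve tells the truth" - this is FALSE (a lie) because Eve is a knave.
- Eve (knave) says "Leo and I are different types" - this is FALSE (a lie) because Eve is a knave and Leo is a knave.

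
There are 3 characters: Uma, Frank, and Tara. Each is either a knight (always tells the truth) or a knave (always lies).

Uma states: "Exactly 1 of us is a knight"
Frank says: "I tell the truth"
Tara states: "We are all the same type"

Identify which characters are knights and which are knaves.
Uma is a knight.
Frank is a knave.
Tara is a knave.

Verification:
- Uma (knight) says "Exactly 1 of us is a knight" - this is TRUE because there are 1 knights.
- Frank (knave) says "I tell the truth" - this is FALSE (a lie) because Frank is a knave.
- Tara (knave) says "We are all the same type" - this is FALSE (a lie) because Uma is a knight and Frank and Tara are knaves.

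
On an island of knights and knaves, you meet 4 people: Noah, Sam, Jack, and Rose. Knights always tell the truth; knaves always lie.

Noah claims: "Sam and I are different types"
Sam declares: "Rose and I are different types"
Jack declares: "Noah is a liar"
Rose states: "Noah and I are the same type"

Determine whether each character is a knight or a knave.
Noah is a knight.
Sam is a knave.
Jack is a knave.
Rose is a knave.

Verification:
- Noah (knight) says "Sam and I are different types" - this is TRUE because Noah is a knight and Sam is a knave.
- Sam (knave) says "Rose and I are different types" - this is FALSE (a lie) because Sam is a knave and Rose is a knave.
- Jack (knave) says "Noah is a liar" - this is FALSE (a lie) because Noah is a knight.
- Rose (knave) says "Noah and I are the same type" - this is FALSE (a lie) because Rose is a knave and Noah is a knight.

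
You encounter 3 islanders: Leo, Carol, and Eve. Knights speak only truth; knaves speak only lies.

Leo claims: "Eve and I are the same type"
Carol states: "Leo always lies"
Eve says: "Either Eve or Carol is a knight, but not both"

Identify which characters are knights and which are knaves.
Leo is a knight.
Carol is a knave.
Eve is a knight.

Verification:
- Leo (knight) says "Eve and I are the same type" - this is TRUE because Leo is a knight and Eve is a knight.
- Carol (knave) says "Leo always lies" - this is FALSE (a lie) because Leo is a knight.
- Eve (knight) says "Either Eve or Carol is a knight, but not both" - this is TRUE because Eve is a knight and Carol is a knave.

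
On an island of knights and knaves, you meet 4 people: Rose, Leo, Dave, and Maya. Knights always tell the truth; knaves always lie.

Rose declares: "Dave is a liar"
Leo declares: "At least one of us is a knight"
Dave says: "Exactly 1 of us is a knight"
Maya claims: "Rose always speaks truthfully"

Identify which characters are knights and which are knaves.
Rose is a knight.
Leo is a knight.
Dave is a knave.
Maya is a knight.

Verification:
- Rose (knight) says "Dave is a liar" - this is TRUE because Dave is a knave.
- Leo (knight) says "At least one of us is a knight" - this is TRUE because Rose, Leo, and Maya are knights.
- Dave (knave) says "Exactly 1 of us is a knight" - this is FALSE (a lie) because there are 3 knights.
- Maya (knight) says "Rose always speaks truthfully" - this is TRUE because Rose is a knight.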